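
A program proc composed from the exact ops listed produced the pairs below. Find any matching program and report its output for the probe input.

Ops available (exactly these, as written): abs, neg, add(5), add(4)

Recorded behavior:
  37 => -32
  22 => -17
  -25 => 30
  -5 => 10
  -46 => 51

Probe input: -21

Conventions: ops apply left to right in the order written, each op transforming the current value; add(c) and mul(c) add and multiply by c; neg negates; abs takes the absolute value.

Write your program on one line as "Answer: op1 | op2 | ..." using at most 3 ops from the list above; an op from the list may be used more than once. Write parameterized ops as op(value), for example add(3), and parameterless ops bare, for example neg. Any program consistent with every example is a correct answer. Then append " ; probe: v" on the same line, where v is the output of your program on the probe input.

neg | add(5) ; probe: 26

Check, running the answer program on each example:
  37 -> -37 -> -32
  22 -> -22 -> -17
  -25 -> 25 -> 30
  -5 -> 5 -> 10
  -46 -> 46 -> 51
  probe: -21 -> 21 -> 26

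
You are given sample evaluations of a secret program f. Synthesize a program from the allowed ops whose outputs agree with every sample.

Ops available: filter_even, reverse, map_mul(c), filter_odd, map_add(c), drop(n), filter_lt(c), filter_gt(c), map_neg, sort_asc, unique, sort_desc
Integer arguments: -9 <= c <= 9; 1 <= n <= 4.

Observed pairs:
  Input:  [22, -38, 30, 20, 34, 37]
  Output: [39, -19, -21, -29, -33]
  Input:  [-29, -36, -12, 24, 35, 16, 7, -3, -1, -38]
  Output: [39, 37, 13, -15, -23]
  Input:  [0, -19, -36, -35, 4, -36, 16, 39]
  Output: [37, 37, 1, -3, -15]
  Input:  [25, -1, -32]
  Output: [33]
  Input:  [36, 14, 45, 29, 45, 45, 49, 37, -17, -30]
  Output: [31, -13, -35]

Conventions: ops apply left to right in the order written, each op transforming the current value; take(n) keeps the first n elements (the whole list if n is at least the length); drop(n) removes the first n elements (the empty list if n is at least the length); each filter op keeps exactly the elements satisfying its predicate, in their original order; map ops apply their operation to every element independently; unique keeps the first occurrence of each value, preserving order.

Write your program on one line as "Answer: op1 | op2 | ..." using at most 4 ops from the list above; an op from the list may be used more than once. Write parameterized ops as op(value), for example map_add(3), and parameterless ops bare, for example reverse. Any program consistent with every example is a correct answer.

sort_asc | map_neg | map_add(1) | filter_odd

Check, running the answer program on each example:
  [22, -38, 30, 20, 34, 37] -> [-38, 20, 22, 30, 34, 37] -> [38, -20, -22, -30, -34, -37] -> [39, -19, -21, -29, -33, -36] -> [39, -19, -21, -29, -33]
  [-29, -36, -12, 24, 35, 16, 7, -3, -1, -38] -> [-38, -36, -29, -12, -3, -1, 7, 16, 24, 35] -> [38, 36, 29, 12, 3, 1, -7, -16, -24, -35] -> [39, 37, 30, 13, 4, 2, -6, -15, -23, -34] -> [39, 37, 13, -15, -23]
  [0, -19, -36, -35, 4, -36, 16, 39] -> [-36, -36, -35, -19, 0, 4, 16, 39] -> [36, 36, 35, 19, 0, -4, -16, -39] -> [37, 37, 36, 20, 1, -3, -15, -38] -> [37, 37, 1, -3, -15]
  [25, -1, -32] -> [-32, -1, 25] -> [32, 1, -25] -> [33, 2, -24] -> [33]
  [36, 14, 45, 29, 45, 45, 49, 37, -17, -30] -> [-30, -17, 14, 29, 36, 37, 45, 45, 45, 49] -> [30, 17, -14, -29, -36, -37, -45, -45, -45, -49] -> [31, 18, -13, -28, -35, -36, -44, -44, -44, -48] -> [31, -13, -35]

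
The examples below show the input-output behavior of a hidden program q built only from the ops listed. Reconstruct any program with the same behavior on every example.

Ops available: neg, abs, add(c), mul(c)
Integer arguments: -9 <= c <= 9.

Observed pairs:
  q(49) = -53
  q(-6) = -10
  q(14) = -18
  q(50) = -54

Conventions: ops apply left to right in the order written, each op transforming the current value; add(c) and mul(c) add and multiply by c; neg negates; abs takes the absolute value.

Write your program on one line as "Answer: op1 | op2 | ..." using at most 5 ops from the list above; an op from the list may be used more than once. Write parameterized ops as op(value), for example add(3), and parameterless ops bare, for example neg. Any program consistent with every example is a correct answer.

abs | add(5) | neg | add(1)

Check, running the answer program on each example:
  49 -> 49 -> 54 -> -54 -> -53
  -6 -> 6 -> 11 -> -11 -> -10
  14 -> 14 -> 19 -> -19 -> -18
  50 -> 50 -> 55 -> -55 -> -54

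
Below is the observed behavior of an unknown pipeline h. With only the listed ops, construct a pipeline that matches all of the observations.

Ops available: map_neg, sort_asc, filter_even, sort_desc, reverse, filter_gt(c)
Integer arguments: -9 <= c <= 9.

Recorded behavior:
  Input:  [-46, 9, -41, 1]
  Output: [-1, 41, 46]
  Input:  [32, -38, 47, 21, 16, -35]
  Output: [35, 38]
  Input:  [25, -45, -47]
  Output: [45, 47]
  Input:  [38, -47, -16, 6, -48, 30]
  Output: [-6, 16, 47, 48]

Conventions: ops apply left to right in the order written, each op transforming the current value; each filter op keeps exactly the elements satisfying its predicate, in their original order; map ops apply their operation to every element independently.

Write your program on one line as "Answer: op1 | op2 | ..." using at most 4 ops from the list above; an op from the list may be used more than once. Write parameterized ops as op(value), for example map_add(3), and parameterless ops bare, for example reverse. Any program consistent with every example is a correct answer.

map_neg | reverse | sort_asc | filter_gt(-9)

Check, running the answer program on each example:
  [-46, 9, -41, 1] -> [46, -9, 41, -1] -> [-1, 41, -9, 46] -> [-9, -1, 41, 46] -> [-1, 41, 46]
  [32, -38, 47, 21, 16, -35] -> [-32, 38, -47, -21, -16, 35] -> [35, -16, -21, -47, 38, -32] -> [-47, -32, -21, -16, 35, 38] -> [35, 38]
  [25, -45, -47] -> [-25, 45, 47] -> [47, 45, -25] -> [-25, 45, 47] -> [45, 47]
  [38, -47, -16, 6, -48, 30] -> [-38, 47, 16, -6, 48, -30] -> [-30, 48, -6, 16, 47, -38] -> [-38, -30, -6, 16, 47, 48] -> [-6, 16, 47, 48]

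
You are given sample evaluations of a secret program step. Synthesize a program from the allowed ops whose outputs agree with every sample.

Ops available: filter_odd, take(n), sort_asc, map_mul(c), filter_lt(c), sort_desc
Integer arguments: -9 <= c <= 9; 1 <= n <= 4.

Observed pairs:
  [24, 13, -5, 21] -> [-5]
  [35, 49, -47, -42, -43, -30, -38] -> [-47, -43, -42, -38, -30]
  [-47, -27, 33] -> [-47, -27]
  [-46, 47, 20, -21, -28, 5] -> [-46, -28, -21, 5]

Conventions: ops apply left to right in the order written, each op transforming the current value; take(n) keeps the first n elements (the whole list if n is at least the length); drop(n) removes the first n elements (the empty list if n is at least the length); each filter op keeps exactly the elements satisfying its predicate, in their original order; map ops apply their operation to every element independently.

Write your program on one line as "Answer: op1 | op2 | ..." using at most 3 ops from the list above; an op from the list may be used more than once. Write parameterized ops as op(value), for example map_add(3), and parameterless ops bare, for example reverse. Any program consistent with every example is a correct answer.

sort_asc | filter_lt(6)

Check, running the answer program on each example:
  [24, 13, -5, 21] -> [-5, 13, 21, 24] -> [-5]
  [35, 49, -47, -42, -43, -30, -38] -> [-47, -43, -42, -38, -30, 35, 49] -> [-47, -43, -42, -38, -30]
  [-47, -27, 33] -> [-47, -27, 33] -> [-47, -27]
  [-46, 47, 20, -21, -28, 5] -> [-46, -28, -21, 5, 20, 47] -> [-46, -28, -21, 5]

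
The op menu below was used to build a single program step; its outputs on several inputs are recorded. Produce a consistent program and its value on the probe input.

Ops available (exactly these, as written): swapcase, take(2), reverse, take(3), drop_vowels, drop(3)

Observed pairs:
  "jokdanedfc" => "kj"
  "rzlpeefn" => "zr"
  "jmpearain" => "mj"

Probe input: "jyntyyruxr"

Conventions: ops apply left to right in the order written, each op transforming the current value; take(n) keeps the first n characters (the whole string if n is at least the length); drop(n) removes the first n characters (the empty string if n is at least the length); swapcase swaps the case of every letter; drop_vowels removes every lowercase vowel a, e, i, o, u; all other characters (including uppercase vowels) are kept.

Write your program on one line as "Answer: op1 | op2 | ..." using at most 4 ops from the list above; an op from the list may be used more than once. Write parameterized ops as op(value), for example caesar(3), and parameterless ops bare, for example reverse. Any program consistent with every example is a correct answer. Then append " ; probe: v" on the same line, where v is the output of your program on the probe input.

drop_vowels | take(2) | reverse ; probe: "yj"

Check, running the answer program on each example:
  "jokdanedfc" -> "jkdndfc" -> "jk" -> "kj"
  "rzlpeefn" -> "rzlpfn" -> "rz" -> "zr"
  "jmpearain" -> "jmprn" -> "jm" -> "mj"
  probe: "jyntyyruxr" -> "jyntyyrxr" -> "jy" -> "yj"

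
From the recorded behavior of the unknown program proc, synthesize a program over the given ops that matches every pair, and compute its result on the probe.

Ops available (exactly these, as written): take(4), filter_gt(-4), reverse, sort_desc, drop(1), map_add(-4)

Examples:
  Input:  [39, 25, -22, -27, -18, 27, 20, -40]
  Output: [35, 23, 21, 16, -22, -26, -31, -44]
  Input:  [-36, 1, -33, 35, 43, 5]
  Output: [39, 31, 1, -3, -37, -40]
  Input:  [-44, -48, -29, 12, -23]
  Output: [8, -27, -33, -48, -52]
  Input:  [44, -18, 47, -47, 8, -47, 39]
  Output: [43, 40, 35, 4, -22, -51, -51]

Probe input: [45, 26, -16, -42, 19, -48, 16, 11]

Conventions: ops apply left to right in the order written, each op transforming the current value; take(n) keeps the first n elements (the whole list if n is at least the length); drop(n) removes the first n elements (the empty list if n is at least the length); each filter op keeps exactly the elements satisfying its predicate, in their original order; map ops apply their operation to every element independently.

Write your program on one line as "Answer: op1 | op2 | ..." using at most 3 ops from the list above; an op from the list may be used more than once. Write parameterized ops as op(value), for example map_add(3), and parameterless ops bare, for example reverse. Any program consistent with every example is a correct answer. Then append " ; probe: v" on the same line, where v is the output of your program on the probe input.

map_add(-4) | sort_desc ; probe: [41, 22, 15, 12, 7, -20, -46, -52]

Check, running the answer program on each example:
  [39, 25, -22, -27, -18, 27, 20, -40] -> [35, 21, -26, -31, -22, 23, 16, -44] -> [35, 23, 21, 16, -22, -26, -31, -44]
  [-36, 1, -33, 35, 43, 5] -> [-40, -3, -37, 31, 39, 1] -> [39, 31, 1, -3, -37, -40]
  [-44, -48, -29, 12, -23] -> [-48, -52, -33, 8, -27] -> [8, -27, -33, -48, -52]
  [44, -18, 47, -47, 8, -47, 39] -> [40, -22, 43, -51, 4, -51, 35] -> [43, 40, 35, 4, -22, -51, -51]
  probe: [45, 26, -16, -42, 19, -48, 16, 11] -> [41, 22, -20, -46, 15, -52, 12, 7] -> [41, 22, 15, 12, 7, -20, -46, -52]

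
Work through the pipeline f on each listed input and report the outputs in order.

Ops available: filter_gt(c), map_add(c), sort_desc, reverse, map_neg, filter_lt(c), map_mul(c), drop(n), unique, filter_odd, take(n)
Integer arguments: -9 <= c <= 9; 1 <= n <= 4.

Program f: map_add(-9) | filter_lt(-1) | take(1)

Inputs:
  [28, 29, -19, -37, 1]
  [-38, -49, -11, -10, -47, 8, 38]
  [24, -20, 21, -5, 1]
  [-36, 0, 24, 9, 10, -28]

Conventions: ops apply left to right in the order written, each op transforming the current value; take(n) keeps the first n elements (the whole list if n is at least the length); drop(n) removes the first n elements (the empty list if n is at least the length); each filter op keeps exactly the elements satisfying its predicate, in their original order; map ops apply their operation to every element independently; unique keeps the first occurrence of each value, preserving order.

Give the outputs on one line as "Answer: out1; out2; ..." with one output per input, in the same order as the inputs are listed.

[-28]; [-47]; [-29]; [-45]

Execution, op by op:
  [28, 29, -19, -37, 1] -> [19, 20, -28, -46, -8] -> [-28, -46, -8] -> [-28]
  [-38, -49, -11, -10, -47, 8, 38] -> [-47, -58, -20, -19, -56, -1, 29] -> [-47, -58, -20, -19, -56] -> [-47]
  [24, -20, 21, -5, 1] -> [15, -29, 12, -14, -8] -> [-29, -14, -8] -> [-29]
  [-36, 0, 24, 9, 10, -28] -> [-45, -9, 15, 0, 1, -37] -> [-45, -9, -37] -> [-45]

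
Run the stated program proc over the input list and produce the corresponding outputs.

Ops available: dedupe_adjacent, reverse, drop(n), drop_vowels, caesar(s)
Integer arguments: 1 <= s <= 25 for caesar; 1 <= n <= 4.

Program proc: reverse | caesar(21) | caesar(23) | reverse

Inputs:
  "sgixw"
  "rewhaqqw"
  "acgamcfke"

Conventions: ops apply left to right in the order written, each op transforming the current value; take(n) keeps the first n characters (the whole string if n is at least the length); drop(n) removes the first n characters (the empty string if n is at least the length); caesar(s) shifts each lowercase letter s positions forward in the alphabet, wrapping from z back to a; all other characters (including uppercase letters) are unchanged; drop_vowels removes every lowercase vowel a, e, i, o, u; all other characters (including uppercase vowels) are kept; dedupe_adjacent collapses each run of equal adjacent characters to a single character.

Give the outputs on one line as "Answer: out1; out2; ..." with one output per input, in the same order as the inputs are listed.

Execution, op by op:
  "sgixw" -> "wxigs" -> "rsdbn" -> "opayk" -> "kyapo"
  "rewhaqqw" -> "wqqahwer" -> "rllvcrzm" -> "oiiszowj" -> "jwozsiio"
  "acgamcfke" -> "ekfcmagca" -> "zfaxhvbxv" -> "wcxuesyus" -> "suyseuxcw"

"kyapo"; "jwozsiio"; "suyseuxcw"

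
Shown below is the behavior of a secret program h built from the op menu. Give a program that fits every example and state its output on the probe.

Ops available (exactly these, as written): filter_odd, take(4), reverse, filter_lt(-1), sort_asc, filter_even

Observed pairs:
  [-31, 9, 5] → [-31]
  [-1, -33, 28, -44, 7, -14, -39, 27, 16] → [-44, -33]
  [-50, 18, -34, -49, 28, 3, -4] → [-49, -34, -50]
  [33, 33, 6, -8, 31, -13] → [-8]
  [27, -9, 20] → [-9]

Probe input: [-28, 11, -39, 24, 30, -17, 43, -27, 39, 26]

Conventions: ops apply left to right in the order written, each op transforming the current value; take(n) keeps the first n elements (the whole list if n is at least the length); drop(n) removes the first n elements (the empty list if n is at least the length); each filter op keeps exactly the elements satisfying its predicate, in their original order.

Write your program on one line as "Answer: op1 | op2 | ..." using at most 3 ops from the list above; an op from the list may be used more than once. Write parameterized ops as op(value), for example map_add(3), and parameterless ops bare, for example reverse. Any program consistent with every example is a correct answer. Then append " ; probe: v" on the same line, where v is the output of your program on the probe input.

take(4) | filter_lt(-1) | reverse ; probe: [-39, -28]

Check, running the answer program on each example:
  [-31, 9, 5] -> [-31, 9, 5] -> [-31] -> [-31]
  [-1, -33, 28, -44, 7, -14, -39, 27, 16] -> [-1, -33, 28, -44] -> [-33, -44] -> [-44, -33]
  [-50, 18, -34, -49, 28, 3, -4] -> [-50, 18, -34, -49] -> [-50, -34, -49] -> [-49, -34, -50]
  [33, 33, 6, -8, 31, -13] -> [33, 33, 6, -8] -> [-8] -> [-8]
  [27, -9, 20] -> [27, -9, 20] -> [-9] -> [-9]
  probe: [-28, 11, -39, 24, 30, -17, 43, -27, 39, 26] -> [-28, 11, -39, 24] -> [-28, -39] -> [-39, -28]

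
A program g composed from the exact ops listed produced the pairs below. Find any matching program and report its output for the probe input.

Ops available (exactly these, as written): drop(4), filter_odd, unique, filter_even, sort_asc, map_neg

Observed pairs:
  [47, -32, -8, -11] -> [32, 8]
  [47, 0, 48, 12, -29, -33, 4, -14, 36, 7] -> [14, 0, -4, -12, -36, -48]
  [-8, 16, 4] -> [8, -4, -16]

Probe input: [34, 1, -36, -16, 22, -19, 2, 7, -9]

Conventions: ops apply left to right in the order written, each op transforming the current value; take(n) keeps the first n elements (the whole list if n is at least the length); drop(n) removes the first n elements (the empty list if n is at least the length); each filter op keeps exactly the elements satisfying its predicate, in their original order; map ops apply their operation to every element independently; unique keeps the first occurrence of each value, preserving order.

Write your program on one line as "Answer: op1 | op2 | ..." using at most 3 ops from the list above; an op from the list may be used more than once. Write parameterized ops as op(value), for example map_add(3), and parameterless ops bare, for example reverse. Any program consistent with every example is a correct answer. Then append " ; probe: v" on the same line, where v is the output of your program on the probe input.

sort_asc | filter_even | map_neg ; probe: [36, 16, -2, -22, -34]

Check, running the answer program on each example:
  [47, -32, -8, -11] -> [-32, -11, -8, 47] -> [-32, -8] -> [32, 8]
  [47, 0, 48, 12, -29, -33, 4, -14, 36, 7] -> [-33, -29, -14, 0, 4, 7, 12, 36, 47, 48] -> [-14, 0, 4, 12, 36, 48] -> [14, 0, -4, -12, -36, -48]
  [-8, 16, 4] -> [-8, 4, 16] -> [-8, 4, 16] -> [8, -4, -16]
  probe: [34, 1, -36, -16, 22, -19, 2, 7, -9] -> [-36, -19, -16, -9, 1, 2, 7, 22, 34] -> [-36, -16, 2, 22, 34] -> [36, 16, -2, -22, -34]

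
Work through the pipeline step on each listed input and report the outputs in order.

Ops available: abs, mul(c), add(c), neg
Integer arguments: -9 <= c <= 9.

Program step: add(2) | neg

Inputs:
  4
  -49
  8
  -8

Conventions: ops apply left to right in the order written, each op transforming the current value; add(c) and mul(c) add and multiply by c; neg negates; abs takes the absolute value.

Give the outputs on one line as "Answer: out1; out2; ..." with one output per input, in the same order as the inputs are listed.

Execution, op by op:
  4 -> 6 -> -6
  -49 -> -47 -> 47
  8 -> 10 -> -10
  -8 -> -6 -> 6

-6; 47; -10; 6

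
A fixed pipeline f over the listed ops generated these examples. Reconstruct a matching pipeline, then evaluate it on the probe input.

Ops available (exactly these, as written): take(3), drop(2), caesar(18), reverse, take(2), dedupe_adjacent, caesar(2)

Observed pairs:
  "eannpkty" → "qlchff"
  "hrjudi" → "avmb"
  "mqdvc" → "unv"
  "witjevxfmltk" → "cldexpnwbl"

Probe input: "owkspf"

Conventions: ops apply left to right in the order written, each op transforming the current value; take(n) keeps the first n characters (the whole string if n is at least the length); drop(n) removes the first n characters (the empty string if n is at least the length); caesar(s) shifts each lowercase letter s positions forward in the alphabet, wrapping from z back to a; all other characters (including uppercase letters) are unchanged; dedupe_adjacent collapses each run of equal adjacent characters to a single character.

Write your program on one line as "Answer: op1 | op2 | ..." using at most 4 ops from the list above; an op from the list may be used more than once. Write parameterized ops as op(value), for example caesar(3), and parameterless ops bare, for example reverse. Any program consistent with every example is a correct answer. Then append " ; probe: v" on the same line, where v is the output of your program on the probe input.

caesar(18) | drop(2) | reverse ; probe: "xhkc"

Check, running the answer program on each example:
  "eannpkty" -> "wsffhclq" -> "ffhclq" -> "qlchff"
  "hrjudi" -> "zjbmva" -> "bmva" -> "avmb"
  "mqdvc" -> "eivnu" -> "vnu" -> "unv"
  "witjevxfmltk" -> "oalbwnpxedlc" -> "lbwnpxedlc" -> "cldexpnwbl"
  probe: "owkspf" -> "gockhx" -> "ckhx" -> "xhkc"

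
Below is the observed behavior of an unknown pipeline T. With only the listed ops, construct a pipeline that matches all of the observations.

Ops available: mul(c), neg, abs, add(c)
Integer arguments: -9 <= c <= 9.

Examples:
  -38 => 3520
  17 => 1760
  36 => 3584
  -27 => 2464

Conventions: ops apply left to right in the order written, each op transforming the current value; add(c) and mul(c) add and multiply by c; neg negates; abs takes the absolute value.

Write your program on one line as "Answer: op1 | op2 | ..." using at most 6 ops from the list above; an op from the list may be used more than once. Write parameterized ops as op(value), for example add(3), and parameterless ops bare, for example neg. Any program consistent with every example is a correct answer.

mul(-6) | add(-8) | abs | mul(8) | mul(-2) | mul(-1)

Check, running the answer program on each example:
  -38 -> 228 -> 220 -> 220 -> 1760 -> -3520 -> 3520
  17 -> -102 -> -110 -> 110 -> 880 -> -1760 -> 1760
  36 -> -216 -> -224 -> 224 -> 1792 -> -3584 -> 3584
  -27 -> 162 -> 154 -> 154 -> 1232 -> -2464 -> 2464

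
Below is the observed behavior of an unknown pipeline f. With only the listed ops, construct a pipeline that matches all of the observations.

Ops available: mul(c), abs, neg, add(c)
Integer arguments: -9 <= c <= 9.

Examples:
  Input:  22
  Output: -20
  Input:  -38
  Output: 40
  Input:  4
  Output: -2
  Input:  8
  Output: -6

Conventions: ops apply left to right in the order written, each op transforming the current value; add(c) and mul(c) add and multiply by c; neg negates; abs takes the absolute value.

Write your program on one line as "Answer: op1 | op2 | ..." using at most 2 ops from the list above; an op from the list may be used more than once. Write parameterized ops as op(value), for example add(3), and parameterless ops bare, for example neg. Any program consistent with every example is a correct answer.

add(-2) | neg

Check, running the answer program on each example:
  22 -> 20 -> -20
  -38 -> -40 -> 40
  4 -> 2 -> -2
  8 -> 6 -> -6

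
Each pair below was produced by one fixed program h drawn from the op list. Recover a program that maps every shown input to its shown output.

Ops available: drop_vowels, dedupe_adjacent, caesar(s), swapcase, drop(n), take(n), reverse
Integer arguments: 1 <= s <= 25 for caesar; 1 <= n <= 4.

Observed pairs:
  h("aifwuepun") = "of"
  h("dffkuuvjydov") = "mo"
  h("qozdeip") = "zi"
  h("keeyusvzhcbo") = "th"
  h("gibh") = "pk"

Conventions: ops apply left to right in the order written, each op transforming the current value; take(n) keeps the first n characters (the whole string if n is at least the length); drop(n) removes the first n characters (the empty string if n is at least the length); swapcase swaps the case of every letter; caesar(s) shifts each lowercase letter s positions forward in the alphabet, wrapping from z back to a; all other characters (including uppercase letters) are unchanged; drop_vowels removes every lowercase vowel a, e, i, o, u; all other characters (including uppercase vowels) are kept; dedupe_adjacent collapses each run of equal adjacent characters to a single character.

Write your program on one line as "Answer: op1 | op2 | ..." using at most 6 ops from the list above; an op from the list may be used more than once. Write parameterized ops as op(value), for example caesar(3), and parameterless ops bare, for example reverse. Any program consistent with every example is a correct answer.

dedupe_adjacent | drop_vowels | caesar(5) | take(2) | caesar(4)

Check, running the answer program on each example:
  "aifwuepun" -> "aifwuepun" -> "fwpn" -> "kbus" -> "kb" -> "of"
  "dffkuuvjydov" -> "dfkuvjydov" -> "dfkvjydv" -> "ikpaodia" -> "ik" -> "mo"
  "qozdeip" -> "qozdeip" -> "qzdp" -> "veiu" -> "ve" -> "zi"
  "keeyusvzhcbo" -> "keyusvzhcbo" -> "kysvzhcb" -> "pdxaemhg" -> "pd" -> "th"
  "gibh" -> "gibh" -> "gbh" -> "lgm" -> "lg" -> "pk"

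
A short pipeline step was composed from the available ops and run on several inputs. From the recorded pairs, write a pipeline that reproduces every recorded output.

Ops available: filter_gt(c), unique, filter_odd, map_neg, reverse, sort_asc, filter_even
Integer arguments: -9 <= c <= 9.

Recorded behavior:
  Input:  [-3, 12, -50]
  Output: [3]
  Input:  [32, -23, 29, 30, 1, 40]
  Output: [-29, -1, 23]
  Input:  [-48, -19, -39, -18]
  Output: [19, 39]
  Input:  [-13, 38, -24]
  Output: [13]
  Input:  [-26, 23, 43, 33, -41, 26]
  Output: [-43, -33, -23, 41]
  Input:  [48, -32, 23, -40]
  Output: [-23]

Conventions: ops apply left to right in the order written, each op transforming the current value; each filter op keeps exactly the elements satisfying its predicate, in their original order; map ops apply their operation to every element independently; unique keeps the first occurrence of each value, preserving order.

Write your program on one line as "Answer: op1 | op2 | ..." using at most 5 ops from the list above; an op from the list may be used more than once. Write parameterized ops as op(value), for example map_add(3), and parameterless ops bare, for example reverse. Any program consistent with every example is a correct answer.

sort_asc | reverse | filter_odd | map_neg

Check, running the answer program on each example:
  [-3, 12, -50] -> [-50, -3, 12] -> [12, -3, -50] -> [-3] -> [3]
  [32, -23, 29, 30, 1, 40] -> [-23, 1, 29, 30, 32, 40] -> [40, 32, 30, 29, 1, -23] -> [29, 1, -23] -> [-29, -1, 23]
  [-48, -19, -39, -18] -> [-48, -39, -19, -18] -> [-18, -19, -39, -48] -> [-19, -39] -> [19, 39]
  [-13, 38, -24] -> [-24, -13, 38] -> [38, -13, -24] -> [-13] -> [13]
  [-26, 23, 43, 33, -41, 26] -> [-41, -26, 23, 26, 33, 43] -> [43, 33, 26, 23, -26, -41] -> [43, 33, 23, -41] -> [-43, -33, -23, 41]
  [48, -32, 23, -40] -> [-40, -32, 23, 48] -> [48, 23, -32, -40] -> [23] -> [-23]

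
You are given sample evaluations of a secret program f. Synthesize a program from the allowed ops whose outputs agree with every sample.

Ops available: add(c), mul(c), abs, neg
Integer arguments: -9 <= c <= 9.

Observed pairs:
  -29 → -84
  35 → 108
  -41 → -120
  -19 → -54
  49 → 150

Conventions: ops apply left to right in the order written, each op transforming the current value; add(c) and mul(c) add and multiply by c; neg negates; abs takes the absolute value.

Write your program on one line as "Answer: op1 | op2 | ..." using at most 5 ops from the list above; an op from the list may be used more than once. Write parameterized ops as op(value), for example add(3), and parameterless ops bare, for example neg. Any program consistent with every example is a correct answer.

neg | add(-1) | neg | mul(3)

Check, running the answer program on each example:
  -29 -> 29 -> 28 -> -28 -> -84
  35 -> -35 -> -36 -> 36 -> 108
  -41 -> 41 -> 40 -> -40 -> -120
  -19 -> 19 -> 18 -> -18 -> -54
  49 -> -49 -> -50 -> 50 -> 150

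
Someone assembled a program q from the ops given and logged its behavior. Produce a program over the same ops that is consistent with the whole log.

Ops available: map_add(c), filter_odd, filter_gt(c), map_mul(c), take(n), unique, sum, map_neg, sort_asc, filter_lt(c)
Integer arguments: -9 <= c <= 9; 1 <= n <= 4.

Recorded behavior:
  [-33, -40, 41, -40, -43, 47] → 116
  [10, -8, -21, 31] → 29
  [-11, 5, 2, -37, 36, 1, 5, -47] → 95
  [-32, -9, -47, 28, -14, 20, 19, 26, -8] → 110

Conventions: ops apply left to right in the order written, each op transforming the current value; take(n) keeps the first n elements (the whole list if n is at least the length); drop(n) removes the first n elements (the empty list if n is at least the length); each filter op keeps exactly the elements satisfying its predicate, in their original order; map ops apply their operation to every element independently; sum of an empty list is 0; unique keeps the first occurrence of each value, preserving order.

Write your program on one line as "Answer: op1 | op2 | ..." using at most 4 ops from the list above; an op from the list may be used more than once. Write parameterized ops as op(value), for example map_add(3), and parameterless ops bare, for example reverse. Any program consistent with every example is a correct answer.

map_neg | unique | filter_gt(2) | sum

Check, running the answer program on each example:
  [-33, -40, 41, -40, -43, 47] -> [33, 40, -41, 40, 43, -47] -> [33, 40, -41, 43, -47] -> [33, 40, 43] -> 116
  [10, -8, -21, 31] -> [-10, 8, 21, -31] -> [-10, 8, 21, -31] -> [8, 21] -> 29
  [-11, 5, 2, -37, 36, 1, 5, -47] -> [11, -5, -2, 37, -36, -1, -5, 47] -> [11, -5, -2, 37, -36, -1, 47] -> [11, 37, 47] -> 95
  [-32, -9, -47, 28, -14, 20, 19, 26, -8] -> [32, 9, 47, -28, 14, -20, -19, -26, 8] -> [32, 9, 47, -28, 14, -20, -19, -26, 8] -> [32, 9, 47, 14, 8] -> 110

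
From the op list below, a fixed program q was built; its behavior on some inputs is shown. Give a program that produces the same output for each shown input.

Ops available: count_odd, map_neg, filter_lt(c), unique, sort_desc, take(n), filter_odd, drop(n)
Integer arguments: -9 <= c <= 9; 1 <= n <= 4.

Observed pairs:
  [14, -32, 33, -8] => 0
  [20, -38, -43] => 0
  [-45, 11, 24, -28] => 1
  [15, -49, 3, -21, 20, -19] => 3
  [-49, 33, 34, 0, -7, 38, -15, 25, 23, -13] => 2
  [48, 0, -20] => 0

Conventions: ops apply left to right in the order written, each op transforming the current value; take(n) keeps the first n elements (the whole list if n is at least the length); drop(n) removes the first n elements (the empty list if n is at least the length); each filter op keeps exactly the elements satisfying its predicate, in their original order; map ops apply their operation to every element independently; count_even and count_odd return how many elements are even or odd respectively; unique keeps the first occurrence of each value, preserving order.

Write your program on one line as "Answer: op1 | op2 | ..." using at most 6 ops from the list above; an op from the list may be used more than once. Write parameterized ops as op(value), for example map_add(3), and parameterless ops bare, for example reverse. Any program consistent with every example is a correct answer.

sort_desc | drop(3) | take(3) | map_neg | count_odd

Check, running the answer program on each example:
  [14, -32, 33, -8] -> [33, 14, -8, -32] -> [-32] -> [-32] -> [32] -> 0
  [20, -38, -43] -> [20, -38, -43] -> [] -> [] -> [] -> 0
  [-45, 11, 24, -28] -> [24, 11, -28, -45] -> [-45] -> [-45] -> [45] -> 1
  [15, -49, 3, -21, 20, -19] -> [20, 15, 3, -19, -21, -49] -> [-19, -21, -49] -> [-19, -21, -49] -> [19, 21, 49] -> 3
  [-49, 33, 34, 0, -7, 38, -15, 25, 23, -13] -> [38, 34, 33, 25, 23, 0, -7, -13, -15, -49] -> [25, 23, 0, -7, -13, -15, -49] -> [25, 23, 0] -> [-25, -23, 0] -> 2
  [48, 0, -20] -> [48, 0, -20] -> [] -> [] -> [] -> 0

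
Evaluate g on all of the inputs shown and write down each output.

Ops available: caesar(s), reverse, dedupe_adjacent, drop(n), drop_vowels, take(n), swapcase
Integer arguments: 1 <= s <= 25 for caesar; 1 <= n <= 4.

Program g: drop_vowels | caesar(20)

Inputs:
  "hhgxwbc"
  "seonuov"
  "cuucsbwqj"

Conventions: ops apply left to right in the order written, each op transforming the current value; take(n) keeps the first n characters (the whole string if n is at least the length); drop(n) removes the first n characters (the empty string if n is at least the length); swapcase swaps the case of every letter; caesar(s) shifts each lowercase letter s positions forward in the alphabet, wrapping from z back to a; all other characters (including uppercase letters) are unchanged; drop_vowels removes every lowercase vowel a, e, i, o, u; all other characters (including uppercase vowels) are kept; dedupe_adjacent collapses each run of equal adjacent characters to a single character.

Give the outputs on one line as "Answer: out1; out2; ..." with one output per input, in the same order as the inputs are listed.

Execution, op by op:
  "hhgxwbc" -> "hhgxwbc" -> "bbarqvw"
  "seonuov" -> "snv" -> "mhp"
  "cuucsbwqj" -> "ccsbwqj" -> "wwmvqkd"

"bbarqvw"; "mhp"; "wwmvqkd"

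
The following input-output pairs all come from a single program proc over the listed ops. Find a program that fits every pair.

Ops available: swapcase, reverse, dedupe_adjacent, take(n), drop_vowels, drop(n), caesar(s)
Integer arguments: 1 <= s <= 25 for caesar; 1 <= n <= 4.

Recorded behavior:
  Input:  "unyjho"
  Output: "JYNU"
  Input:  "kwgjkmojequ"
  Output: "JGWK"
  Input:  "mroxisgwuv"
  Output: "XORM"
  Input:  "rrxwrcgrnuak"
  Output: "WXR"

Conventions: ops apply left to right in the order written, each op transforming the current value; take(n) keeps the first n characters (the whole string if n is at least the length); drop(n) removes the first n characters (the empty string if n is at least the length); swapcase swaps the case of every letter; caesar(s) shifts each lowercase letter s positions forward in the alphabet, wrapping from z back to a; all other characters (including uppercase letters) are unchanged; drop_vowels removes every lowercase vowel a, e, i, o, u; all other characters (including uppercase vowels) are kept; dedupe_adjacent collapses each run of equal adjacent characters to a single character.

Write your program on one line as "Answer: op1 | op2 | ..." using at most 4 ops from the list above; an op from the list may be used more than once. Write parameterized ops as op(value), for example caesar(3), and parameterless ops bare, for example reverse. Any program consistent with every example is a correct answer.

take(4) | swapcase | reverse | dedupe_adjacent

Check, running the answer program on each example:
  "unyjho" -> "unyj" -> "UNYJ" -> "JYNU" -> "JYNU"
  "kwgjkmojequ" -> "kwgj" -> "KWGJ" -> "JGWK" -> "JGWK"
  "mroxisgwuv" -> "mrox" -> "MROX" -> "XORM" -> "XORM"
  "rrxwrcgrnuak" -> "rrxw" -> "RRXW" -> "WXRR" -> "WXR"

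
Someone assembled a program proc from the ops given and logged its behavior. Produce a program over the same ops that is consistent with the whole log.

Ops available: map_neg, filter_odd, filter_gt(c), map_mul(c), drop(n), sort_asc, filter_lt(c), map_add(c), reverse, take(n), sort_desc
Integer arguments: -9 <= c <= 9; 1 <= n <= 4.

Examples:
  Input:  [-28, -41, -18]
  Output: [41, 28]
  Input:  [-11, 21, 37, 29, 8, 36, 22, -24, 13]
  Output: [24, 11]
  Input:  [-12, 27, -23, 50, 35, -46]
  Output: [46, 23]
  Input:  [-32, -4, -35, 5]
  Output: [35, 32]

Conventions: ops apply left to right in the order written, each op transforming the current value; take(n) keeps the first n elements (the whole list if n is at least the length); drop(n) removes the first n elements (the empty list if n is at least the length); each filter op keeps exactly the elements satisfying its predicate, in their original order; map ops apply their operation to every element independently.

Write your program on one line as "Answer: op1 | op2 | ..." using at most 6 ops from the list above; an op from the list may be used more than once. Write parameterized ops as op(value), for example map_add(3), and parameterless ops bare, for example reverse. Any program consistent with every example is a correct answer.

map_neg | sort_asc | map_neg | sort_asc | map_neg | take(2)

Check, running the answer program on each example:
  [-28, -41, -18] -> [28, 41, 18] -> [18, 28, 41] -> [-18, -28, -41] -> [-41, -28, -18] -> [41, 28, 18] -> [41, 28]
  [-11, 21, 37, 29, 8, 36, 22, -24, 13] -> [11, -21, -37, -29, -8, -36, -22, 24, -13] -> [-37, -36, -29, -22, -21, -13, -8, 11, 24] -> [37, 36, 29, 22, 21, 13, 8, -11, -24] -> [-24, -11, 8, 13, 21, 22, 29, 36, 37] -> [24, 11, -8, -13, -21, -22, -29, -36, -37] -> [24, 11]
  [-12, 27, -23, 50, 35, -46] -> [12, -27, 23, -50, -35, 46] -> [-50, -35, -27, 12, 23, 46] -> [50, 35, 27, -12, -23, -46] -> [-46, -23, -12, 27, 35, 50] -> [46, 23, 12, -27, -35, -50] -> [46, 23]
  [-32, -4, -35, 5] -> [32, 4, 35, -5] -> [-5, 4, 32, 35] -> [5, -4, -32, -35] -> [-35, -32, -4, 5] -> [35, 32, 4, -5] -> [35, 32]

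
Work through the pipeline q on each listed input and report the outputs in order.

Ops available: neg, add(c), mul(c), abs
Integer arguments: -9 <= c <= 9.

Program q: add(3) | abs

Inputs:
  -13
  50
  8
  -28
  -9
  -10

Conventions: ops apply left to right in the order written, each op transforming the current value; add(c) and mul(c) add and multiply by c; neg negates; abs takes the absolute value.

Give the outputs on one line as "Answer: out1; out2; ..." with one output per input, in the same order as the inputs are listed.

Execution, op by op:
  -13 -> -10 -> 10
  50 -> 53 -> 53
  8 -> 11 -> 11
  -28 -> -25 -> 25
  -9 -> -6 -> 6
  -10 -> -7 -> 7

10; 53; 11; 25; 6; 7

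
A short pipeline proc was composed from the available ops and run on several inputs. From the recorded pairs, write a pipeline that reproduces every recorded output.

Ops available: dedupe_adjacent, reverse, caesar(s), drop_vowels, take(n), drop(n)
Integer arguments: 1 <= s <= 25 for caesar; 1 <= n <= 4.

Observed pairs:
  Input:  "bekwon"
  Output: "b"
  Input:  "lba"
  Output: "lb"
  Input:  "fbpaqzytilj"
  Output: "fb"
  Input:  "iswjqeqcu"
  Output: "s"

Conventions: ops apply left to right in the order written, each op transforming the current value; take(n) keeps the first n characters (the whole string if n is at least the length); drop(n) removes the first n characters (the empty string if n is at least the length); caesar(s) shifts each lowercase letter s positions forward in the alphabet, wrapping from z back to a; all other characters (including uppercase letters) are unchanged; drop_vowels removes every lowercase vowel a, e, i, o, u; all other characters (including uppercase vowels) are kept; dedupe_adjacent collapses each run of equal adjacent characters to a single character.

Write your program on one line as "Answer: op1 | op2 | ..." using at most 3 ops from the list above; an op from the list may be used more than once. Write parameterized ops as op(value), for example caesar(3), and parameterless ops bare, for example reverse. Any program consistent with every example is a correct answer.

take(2) | drop_vowels

Check, running the answer program on each example:
  "bekwon" -> "be" -> "b"
  "lba" -> "lb" -> "lb"
  "fbpaqzytilj" -> "fb" -> "fb"
  "iswjqeqcu" -> "is" -> "s"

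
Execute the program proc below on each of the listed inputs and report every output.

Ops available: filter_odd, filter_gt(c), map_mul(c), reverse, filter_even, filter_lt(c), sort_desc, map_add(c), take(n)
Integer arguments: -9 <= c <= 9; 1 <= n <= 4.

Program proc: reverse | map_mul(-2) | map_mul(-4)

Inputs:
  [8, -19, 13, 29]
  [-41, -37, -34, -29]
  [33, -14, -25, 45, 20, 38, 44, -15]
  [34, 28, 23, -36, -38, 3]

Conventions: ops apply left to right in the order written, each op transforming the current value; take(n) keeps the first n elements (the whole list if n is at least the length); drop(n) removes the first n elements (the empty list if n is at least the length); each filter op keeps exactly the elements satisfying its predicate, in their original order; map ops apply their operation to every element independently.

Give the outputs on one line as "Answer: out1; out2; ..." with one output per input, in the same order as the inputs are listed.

[232, 104, -152, 64]; [-232, -272, -296, -328]; [-120, 352, 304, 160, 360, -200, -112, 264]; [24, -304, -288, 184, 224, 272]

Execution, op by op:
  [8, -19, 13, 29] -> [29, 13, -19, 8] -> [-58, -26, 38, -16] -> [232, 104, -152, 64]
  [-41, -37, -34, -29] -> [-29, -34, -37, -41] -> [58, 68, 74, 82] -> [-232, -272, -296, -328]
  [33, -14, -25, 45, 20, 38, 44, -15] -> [-15, 44, 38, 20, 45, -25, -14, 33] -> [30, -88, -76, -40, -90, 50, 28, -66] -> [-120, 352, 304, 160, 360, -200, -112, 264]
  [34, 28, 23, -36, -38, 3] -> [3, -38, -36, 23, 28, 34] -> [-6, 76, 72, -46, -56, -68] -> [24, -304, -288, 184, 224, 272]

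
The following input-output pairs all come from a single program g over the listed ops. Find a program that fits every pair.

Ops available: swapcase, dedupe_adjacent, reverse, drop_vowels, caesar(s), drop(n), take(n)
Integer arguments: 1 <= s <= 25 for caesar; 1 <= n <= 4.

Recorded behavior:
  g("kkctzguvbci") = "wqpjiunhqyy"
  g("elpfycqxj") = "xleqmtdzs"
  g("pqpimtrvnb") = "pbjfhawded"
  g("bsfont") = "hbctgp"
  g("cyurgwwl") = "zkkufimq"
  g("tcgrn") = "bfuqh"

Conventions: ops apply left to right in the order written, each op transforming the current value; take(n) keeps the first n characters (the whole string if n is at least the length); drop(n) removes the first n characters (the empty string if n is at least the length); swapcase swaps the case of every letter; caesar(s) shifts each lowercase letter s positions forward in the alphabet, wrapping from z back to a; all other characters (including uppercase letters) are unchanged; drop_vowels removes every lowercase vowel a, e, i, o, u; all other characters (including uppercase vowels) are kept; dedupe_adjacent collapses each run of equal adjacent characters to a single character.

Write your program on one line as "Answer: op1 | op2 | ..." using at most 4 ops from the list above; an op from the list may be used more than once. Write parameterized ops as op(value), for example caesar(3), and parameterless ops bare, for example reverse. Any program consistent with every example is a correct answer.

caesar(14) | swapcase | reverse | swapcase

Check, running the answer program on each example:
  "kkctzguvbci" -> "yyqhnuijpqw" -> "YYQHNUIJPQW" -> "WQPJIUNHQYY" -> "wqpjiunhqyy"
  "elpfycqxj" -> "szdtmqelx" -> "SZDTMQELX" -> "XLEQMTDZS" -> "xleqmtdzs"
  "pqpimtrvnb" -> "dedwahfjbp" -> "DEDWAHFJBP" -> "PBJFHAWDED" -> "pbjfhawded"
  "bsfont" -> "pgtcbh" -> "PGTCBH" -> "HBCTGP" -> "hbctgp"
  "cyurgwwl" -> "qmifukkz" -> "QMIFUKKZ" -> "ZKKUFIMQ" -> "zkkufimq"
  "tcgrn" -> "hqufb" -> "HQUFB" -> "BFUQH" -> "bfuqh"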